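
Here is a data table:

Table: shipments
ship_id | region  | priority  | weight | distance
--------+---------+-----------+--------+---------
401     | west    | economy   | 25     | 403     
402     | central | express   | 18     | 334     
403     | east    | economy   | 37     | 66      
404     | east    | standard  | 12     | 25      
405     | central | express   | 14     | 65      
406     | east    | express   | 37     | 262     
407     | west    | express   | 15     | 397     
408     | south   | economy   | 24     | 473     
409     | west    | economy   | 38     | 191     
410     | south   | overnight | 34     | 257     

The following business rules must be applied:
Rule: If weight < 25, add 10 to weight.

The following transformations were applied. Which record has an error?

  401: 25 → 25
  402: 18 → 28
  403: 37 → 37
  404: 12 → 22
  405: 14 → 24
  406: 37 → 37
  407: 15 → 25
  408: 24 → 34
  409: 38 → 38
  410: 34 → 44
Record 410 has an error. The correct transformed value should be 34, not 44.

Step 1: Check each record against the rule
Step 2: Record 410 has weight = 34
Step 3: Since 34 >= 25, the bonus should not have been applied
Step 4: Correct value = 34, but claimed value = 44
Conclusion: Record 410 has the error.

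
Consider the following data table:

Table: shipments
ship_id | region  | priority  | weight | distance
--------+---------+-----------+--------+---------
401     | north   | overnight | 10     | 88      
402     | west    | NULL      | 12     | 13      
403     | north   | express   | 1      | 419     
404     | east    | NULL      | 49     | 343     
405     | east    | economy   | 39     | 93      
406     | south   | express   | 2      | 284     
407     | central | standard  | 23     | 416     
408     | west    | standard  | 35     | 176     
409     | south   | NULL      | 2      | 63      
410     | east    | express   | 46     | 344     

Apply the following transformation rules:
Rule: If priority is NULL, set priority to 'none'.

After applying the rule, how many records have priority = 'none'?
3

Step 1: Count records where priority IS NULL
Step 2: Found 3 records with NULL priority
Step 3: These records will have priority set to 'none'
Step 4: Records already having priority = 'none': 0
Step 5: Answer: 3 + 0 = 3 records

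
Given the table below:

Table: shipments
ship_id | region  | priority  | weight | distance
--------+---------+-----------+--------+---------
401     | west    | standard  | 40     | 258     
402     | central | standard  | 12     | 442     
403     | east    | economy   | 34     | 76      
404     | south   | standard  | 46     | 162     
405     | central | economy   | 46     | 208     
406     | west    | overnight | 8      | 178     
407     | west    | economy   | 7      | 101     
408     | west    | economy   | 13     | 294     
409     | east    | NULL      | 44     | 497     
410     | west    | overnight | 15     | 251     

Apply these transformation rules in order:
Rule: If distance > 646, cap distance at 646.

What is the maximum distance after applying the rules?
497

Step 1: Original maximum distance = 497
Step 2: Check cap of 646 against maximum
Step 3: No records exceed the cap (max 497 <= cap 646), so no capping applies
Step 4: Maximum after transformation = 497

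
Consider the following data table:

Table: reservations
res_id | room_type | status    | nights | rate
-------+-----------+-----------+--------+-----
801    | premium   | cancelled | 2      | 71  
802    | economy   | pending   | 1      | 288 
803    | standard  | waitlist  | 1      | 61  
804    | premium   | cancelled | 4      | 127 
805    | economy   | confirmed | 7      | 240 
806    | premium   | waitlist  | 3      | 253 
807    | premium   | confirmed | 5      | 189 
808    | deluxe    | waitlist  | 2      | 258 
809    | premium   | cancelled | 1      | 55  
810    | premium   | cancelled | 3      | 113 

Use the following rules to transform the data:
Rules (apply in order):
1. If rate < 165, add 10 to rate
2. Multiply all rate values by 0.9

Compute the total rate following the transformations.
1534.5

Step 1: Apply Rule 1 - Add 10 to records with rate < 165
  - 5 records affected: 427 + (5 × 10) = 477
  - Unaffected records: 1228
  - Sum after Rule 1: 1705
Step 2: Apply Rule 2 - Multiply all by 0.9
  - 1705 × 0.9 = 1534.5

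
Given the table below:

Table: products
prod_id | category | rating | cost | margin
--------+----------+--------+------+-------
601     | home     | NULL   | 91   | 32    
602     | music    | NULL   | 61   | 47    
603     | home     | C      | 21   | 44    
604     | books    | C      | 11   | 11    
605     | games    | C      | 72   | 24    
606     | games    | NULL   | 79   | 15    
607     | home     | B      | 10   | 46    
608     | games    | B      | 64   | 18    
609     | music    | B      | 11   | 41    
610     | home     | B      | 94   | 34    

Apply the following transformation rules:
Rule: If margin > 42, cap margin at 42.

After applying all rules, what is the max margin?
42

Step 1: Original maximum margin = 47
Step 2: Apply cap at 42
Step 3: 3 records had margin > 42 and were capped
Step 4: Maximum after transformation = 42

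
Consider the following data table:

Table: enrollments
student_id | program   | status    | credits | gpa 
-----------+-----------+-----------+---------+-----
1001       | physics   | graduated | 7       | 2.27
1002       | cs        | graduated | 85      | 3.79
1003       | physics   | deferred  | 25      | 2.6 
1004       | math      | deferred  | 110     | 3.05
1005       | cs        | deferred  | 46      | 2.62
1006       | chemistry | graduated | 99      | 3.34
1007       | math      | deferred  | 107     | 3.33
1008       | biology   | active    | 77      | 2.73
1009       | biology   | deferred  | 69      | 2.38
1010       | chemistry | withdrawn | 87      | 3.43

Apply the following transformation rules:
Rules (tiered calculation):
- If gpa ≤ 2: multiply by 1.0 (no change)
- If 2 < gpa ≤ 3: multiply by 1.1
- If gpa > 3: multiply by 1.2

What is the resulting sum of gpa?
34.19

Step 1: Tier 1 (gpa ≤ 2): 0 records, sum = 0 × 1.0 = 0.0
Step 2: Tier 2 (2 < gpa ≤ 3): 5 records, sum = 12.6 × 1.1 = 13.86
Step 3: Tier 3 (gpa > 3): 5 records, sum = 16.94 × 1.2 = 20.33
Step 4: Final sum = 0.0 + 13.86 + 20.33 = 34.19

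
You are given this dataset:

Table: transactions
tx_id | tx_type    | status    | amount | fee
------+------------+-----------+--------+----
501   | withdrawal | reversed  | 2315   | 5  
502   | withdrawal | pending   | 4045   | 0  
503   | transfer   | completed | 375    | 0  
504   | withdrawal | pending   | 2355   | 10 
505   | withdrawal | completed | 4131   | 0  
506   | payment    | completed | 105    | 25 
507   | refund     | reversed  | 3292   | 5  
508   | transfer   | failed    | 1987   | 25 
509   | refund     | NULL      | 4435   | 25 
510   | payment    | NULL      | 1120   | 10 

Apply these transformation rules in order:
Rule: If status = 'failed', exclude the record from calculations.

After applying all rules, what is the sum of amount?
22173

Step 1: Identify records where status = 'failed'
Step 2: The excluded records sum to 1987
Step 3: Original total amount = 24160
Step 4: Remaining total = 24160 - 1987 = 22173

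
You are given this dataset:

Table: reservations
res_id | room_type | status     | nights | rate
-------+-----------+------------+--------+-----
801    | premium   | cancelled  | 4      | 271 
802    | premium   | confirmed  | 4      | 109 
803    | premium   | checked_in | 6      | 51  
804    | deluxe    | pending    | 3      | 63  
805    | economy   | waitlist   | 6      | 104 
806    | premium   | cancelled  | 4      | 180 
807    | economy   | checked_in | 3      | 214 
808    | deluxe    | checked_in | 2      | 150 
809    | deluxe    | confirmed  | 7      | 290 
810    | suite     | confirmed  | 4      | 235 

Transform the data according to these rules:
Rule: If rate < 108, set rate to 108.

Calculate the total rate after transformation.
1773

Step 1: 3 records have rate < 108
Step 2: These records originally summed to 218
Step 3: After setting to minimum: 3 × 108 = 324
Step 4: Unaffected records sum: 1449
Step 5: Final sum = 324 + 1449 = 1773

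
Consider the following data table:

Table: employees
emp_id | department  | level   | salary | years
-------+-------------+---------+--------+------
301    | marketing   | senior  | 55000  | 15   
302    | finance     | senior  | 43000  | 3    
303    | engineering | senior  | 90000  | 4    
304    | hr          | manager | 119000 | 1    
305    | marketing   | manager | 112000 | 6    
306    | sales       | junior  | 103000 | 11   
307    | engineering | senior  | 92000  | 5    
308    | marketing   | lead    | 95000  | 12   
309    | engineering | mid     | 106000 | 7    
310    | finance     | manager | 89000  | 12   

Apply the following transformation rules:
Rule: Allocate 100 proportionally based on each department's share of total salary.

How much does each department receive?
engineering: 31.86, finance: 14.6, hr: 13.16, marketing: 28.98, sales: 11.39

Step 1: Calculate total salary = 904000
Step 2: Calculate each department's proportion:
  engineering: 288000/904000 = 31.86% → 31.86
  finance: 132000/904000 = 14.60% → 14.6
  hr: 119000/904000 = 13.16% → 13.16
  marketing: 262000/904000 = 28.98% → 28.98
  sales: 103000/904000 = 11.39% → 11.39
Step 3: Verify: sum of allocations ≈ 100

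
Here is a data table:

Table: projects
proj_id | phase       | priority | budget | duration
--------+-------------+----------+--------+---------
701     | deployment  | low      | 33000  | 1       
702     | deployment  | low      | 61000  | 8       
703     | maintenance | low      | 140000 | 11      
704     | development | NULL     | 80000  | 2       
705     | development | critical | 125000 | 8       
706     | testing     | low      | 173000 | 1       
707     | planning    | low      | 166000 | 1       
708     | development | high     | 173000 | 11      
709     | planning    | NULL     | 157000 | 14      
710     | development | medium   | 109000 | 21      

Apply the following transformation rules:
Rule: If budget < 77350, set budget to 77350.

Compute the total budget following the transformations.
1277700

Step 1: 2 records have budget < 77350
Step 2: These records originally summed to 94000
Step 3: After setting to minimum: 2 × 77350 = 154700
Step 4: Unaffected records sum: 1123000
Step 5: Final sum = 154700 + 1123000 = 1277700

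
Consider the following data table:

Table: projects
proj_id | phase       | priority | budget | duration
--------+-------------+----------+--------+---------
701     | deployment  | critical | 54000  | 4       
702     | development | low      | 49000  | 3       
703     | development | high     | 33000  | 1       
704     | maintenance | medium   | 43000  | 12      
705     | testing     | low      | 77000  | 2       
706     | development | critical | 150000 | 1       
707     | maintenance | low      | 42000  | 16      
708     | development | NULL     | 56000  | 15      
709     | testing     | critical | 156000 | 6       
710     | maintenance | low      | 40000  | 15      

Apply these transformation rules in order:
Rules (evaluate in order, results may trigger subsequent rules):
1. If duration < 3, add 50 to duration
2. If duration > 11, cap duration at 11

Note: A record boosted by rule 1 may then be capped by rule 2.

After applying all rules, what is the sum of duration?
90

Step 1: Apply rule 1 to records with duration < 3
  - 3 records get bonus of 50
  - Of these, 3 records then exceed 11 and get capped
Step 2: Apply rule 2 to records with duration > 11
  - 4 records (original) are capped
Step 3: Calculate final sum = 90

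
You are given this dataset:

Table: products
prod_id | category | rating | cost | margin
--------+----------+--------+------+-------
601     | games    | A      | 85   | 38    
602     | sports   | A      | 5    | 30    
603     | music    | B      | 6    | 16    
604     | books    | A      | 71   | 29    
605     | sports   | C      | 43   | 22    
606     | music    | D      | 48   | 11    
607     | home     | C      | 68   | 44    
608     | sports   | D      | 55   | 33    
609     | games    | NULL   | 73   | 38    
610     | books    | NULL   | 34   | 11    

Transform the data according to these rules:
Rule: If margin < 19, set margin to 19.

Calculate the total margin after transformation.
291

Step 1: 3 records have margin < 19
Step 2: These records originally summed to 38
Step 3: After setting to minimum: 3 × 19 = 57
Step 4: Unaffected records sum: 234
Step 5: Final sum = 57 + 234 = 291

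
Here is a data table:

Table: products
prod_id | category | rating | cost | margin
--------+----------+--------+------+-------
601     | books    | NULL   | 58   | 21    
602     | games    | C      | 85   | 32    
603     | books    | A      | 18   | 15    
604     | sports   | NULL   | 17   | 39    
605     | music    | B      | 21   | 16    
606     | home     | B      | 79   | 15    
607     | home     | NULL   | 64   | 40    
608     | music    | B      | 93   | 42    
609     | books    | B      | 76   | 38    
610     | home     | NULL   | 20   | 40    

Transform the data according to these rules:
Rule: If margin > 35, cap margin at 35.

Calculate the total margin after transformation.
274

Step 1: 5 records have margin > 35
Step 2: These records originally summed to 199
Step 3: After capping: 5 × 35 = 175
Step 4: Unaffected records sum: 99
Step 5: Final sum = 175 + 99 = 274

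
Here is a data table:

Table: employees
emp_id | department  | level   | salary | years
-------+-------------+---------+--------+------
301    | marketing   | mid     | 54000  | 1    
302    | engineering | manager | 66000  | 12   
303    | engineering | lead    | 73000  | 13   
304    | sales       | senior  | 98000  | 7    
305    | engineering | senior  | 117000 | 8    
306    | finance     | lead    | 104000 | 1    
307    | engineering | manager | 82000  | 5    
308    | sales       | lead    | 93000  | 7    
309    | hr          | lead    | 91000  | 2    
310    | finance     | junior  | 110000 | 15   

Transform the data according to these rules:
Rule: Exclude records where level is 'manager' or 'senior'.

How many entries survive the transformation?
6

Step 1: Count records to exclude
  - 2 (manager) + 2 (senior) = 4 records
Step 2: Total records: 10
Step 3: Remaining = 10 - 4 = 6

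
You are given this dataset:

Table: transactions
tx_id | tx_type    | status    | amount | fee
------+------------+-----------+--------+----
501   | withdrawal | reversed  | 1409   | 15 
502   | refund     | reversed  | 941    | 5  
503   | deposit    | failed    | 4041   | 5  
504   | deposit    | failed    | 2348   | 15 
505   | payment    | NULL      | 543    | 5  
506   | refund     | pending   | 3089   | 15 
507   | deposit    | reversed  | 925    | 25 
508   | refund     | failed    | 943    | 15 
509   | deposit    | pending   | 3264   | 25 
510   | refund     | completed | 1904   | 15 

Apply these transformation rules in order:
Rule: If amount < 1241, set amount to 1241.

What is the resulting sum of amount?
21019

Step 1: 4 records have amount < 1241
Step 2: These records originally summed to 3352
Step 3: After setting to minimum: 4 × 1241 = 4964
Step 4: Unaffected records sum: 16055
Step 5: Final sum = 4964 + 16055 = 21019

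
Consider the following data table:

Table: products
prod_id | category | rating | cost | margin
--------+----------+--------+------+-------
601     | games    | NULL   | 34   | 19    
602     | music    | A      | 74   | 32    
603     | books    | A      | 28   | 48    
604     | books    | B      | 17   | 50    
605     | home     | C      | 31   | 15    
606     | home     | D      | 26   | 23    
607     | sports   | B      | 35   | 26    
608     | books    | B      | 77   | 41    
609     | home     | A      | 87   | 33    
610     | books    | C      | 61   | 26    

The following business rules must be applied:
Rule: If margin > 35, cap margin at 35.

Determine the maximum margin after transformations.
35

Step 1: Original maximum margin = 50
Step 2: Apply cap at 35
Step 3: 3 records had margin > 35 and were capped
Step 4: Maximum after transformation = 35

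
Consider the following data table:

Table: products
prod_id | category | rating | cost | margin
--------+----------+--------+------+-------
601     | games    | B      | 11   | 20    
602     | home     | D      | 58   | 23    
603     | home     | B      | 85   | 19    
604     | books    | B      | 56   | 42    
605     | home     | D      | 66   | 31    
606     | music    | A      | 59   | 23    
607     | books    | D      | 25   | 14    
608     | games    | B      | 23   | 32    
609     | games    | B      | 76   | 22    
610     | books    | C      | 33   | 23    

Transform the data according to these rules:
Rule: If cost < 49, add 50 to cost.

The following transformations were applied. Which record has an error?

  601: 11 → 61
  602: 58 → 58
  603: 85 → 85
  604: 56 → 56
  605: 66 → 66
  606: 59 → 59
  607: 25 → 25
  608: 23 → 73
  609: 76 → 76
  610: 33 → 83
Record 607 has an error. The correct transformed value should be 75, not 25.

Step 1: Check each record against the rule
Step 2: Record 607 has cost = 25
Step 3: Since 25 < 49, the bonus should have been applied
Step 4: Correct value = 75, but claimed value = 25
Conclusion: Record 607 has the error.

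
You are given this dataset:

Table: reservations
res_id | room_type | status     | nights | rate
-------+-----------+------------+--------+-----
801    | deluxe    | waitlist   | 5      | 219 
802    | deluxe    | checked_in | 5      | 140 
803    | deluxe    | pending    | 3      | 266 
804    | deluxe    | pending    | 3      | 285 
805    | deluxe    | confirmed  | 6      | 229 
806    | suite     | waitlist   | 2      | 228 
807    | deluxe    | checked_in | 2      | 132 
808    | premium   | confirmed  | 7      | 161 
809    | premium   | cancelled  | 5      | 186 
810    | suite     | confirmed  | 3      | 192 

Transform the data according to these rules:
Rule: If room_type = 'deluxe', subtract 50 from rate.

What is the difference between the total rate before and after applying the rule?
300

Step 1: Original sum of rate = 2038
Step 2: 6 records have room_type = 'deluxe'
Step 3: Each affected record changes by -50
Step 4: Total change = 6 × -50 = -300
Step 5: New sum = 2038 + -300 = 1738
Step 6: Difference = |1738 - 2038| = 300
        (Sum decreased by 300)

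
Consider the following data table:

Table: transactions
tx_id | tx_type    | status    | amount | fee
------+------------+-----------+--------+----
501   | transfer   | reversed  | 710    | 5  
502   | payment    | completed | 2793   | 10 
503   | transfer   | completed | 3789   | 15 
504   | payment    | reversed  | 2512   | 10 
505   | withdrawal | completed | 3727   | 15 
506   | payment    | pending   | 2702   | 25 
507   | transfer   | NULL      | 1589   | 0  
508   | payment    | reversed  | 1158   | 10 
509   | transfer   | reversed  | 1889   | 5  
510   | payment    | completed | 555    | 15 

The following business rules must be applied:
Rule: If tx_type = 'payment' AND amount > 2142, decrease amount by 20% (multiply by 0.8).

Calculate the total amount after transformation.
19822.6

Step 1: Find records where tx_type = 'payment' AND amount > 2142
Step 2: 3 records match, summing to 8007
Step 3: After multiplier: 8007 × 0.8 = 6405.6
Step 4: Unaffected records sum: 13417
Step 5: Final sum = 6405.6 + 13417 = 19822.6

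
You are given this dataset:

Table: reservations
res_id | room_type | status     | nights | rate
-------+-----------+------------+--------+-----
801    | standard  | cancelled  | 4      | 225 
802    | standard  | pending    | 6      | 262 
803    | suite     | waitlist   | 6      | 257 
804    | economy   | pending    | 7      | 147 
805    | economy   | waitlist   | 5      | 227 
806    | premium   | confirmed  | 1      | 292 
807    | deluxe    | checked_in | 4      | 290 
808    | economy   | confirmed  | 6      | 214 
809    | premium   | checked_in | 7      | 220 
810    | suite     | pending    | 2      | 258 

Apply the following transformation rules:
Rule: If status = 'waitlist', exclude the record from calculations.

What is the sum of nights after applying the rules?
37

Step 1: Identify records where status = 'waitlist'
Step 2: The excluded records sum to 11
Step 3: Original total nights = 48
Step 4: Remaining total = 48 - 11 = 37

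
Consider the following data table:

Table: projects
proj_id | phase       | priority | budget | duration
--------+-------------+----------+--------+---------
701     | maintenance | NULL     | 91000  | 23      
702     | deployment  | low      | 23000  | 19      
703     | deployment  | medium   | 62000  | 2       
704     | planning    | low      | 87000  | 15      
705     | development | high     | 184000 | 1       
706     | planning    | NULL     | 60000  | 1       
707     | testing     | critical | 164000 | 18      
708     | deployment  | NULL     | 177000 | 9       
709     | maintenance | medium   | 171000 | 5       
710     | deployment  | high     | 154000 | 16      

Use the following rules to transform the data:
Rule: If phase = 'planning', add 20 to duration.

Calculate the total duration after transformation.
149

Step 1: Count records where phase = 'planning': 2
Step 2: Total bonus added: 2 × 20 = 40
Step 3: Original sum of duration: 109
Step 4: Final sum = 109 + 40 = 149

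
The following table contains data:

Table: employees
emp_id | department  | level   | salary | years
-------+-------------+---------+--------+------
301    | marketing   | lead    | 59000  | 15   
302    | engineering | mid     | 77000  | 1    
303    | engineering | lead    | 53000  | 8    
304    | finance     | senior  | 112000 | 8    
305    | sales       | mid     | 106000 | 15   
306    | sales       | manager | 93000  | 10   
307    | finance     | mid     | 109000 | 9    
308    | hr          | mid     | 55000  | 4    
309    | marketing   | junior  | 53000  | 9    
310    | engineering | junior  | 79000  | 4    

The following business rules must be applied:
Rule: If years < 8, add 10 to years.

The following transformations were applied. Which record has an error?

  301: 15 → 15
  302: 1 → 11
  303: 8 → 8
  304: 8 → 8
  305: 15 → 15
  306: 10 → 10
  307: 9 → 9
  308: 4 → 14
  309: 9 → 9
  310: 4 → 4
Record 310 has an error. The correct transformed value should be 14, not 4.

Step 1: Check each record against the rule
Step 2: Record 310 has years = 4
Step 3: Since 4 < 8, the bonus should have been applied
Step 4: Correct value = 14, but claimed value = 4
Conclusion: Record 310 has the error.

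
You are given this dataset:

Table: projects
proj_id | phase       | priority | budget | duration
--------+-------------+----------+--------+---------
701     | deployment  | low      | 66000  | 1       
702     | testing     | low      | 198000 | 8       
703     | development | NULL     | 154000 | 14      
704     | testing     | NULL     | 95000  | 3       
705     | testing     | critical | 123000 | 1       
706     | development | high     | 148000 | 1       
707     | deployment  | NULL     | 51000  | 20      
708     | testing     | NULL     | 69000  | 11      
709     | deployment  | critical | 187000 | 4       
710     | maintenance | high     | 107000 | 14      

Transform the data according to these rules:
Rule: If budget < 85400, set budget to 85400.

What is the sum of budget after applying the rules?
1268200

Step 1: 3 records have budget < 85400
Step 2: These records originally summed to 186000
Step 3: After setting to minimum: 3 × 85400 = 256200
Step 4: Unaffected records sum: 1012000
Step 5: Final sum = 256200 + 1012000 = 1268200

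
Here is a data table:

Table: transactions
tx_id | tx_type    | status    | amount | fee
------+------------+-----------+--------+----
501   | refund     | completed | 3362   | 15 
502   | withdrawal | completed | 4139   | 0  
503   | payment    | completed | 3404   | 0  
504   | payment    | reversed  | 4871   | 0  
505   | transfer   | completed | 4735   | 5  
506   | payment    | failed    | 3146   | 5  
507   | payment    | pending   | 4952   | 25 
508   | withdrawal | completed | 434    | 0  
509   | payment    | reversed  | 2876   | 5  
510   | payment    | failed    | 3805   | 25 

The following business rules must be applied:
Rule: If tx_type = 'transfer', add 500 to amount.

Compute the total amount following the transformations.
36224

Step 1: Count records where tx_type = 'transfer': 1
Step 2: Total bonus added: 1 × 500 = 500
Step 3: Original sum of amount: 35724
Step 4: Final sum = 35724 + 500 = 36224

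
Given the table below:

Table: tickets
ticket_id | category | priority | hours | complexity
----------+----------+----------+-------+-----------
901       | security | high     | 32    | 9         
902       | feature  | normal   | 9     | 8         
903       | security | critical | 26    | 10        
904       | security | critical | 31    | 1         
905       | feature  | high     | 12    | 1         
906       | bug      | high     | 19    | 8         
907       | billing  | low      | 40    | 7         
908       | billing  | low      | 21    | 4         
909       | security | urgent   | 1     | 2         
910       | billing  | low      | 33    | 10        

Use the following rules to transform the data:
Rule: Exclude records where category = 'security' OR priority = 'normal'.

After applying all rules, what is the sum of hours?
125

Step 1: Find records where category = 'security' OR priority = 'normal'
Step 2: 5 records match, summing to 99
Step 3: Original sum: 224
Step 4: Remaining sum = 224 - 99 = 125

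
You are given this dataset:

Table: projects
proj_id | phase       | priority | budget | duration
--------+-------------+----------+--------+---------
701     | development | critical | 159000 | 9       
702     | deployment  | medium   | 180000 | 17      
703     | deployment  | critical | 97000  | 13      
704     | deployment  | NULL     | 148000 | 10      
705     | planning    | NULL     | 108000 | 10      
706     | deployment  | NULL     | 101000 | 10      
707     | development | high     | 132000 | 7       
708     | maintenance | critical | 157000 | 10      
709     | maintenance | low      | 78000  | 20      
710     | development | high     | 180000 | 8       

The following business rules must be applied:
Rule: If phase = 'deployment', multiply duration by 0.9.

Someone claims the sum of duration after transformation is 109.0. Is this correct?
Yes, the result is correct.

Step 1: Calculate the correct sum after transformation
Step 2: Apply multiplier 0.9 to records where phase = 'deployment'
Step 3: Correct result = 109.0
Step 4: Claimed result = 109.0
Step 5: 109.0 = 109.0 ✓
Conclusion: The claimed result is correct.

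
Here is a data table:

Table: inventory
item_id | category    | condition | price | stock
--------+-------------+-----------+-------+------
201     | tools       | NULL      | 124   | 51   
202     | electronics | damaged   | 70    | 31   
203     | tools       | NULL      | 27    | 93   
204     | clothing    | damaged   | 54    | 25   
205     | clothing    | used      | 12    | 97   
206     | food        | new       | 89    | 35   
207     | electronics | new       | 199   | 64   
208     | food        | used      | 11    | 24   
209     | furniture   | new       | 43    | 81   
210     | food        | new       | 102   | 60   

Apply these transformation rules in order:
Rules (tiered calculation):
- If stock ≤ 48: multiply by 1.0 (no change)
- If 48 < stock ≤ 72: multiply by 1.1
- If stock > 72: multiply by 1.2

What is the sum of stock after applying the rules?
632.7

Step 1: Tier 1 (stock ≤ 48): 4 records, sum = 115 × 1.0 = 115.0
Step 2: Tier 2 (48 < stock ≤ 72): 3 records, sum = 175 × 1.1 = 192.5
Step 3: Tier 3 (stock > 72): 3 records, sum = 271 × 1.2 = 325.2
Step 4: Final sum = 115.0 + 192.5 + 325.2 = 632.7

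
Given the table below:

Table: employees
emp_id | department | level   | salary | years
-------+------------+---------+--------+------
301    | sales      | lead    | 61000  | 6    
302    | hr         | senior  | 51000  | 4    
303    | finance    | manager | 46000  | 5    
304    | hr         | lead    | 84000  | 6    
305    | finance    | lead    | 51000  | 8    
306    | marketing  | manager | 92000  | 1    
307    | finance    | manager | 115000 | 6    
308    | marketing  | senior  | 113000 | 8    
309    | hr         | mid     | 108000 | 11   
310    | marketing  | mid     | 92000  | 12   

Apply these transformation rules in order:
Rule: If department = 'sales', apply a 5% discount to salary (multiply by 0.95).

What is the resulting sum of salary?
809950.0

Step 1: Records with department = 'sales' have total salary = 61000
Step 2: Apply multiplier: 61000 × 0.95 = 57950.0
Step 3: Other records total: 752000
Step 4: Final sum = 57950.0 + 752000 = 809950.0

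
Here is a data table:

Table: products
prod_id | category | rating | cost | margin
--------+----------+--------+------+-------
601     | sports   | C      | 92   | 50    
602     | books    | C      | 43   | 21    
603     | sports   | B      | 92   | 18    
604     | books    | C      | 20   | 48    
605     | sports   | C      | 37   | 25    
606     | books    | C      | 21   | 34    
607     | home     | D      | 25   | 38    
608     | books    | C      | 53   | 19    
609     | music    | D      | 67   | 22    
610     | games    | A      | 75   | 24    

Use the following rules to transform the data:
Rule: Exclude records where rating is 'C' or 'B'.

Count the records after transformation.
3

Step 1: Count records to exclude
  - 6 (C) + 1 (B) = 7 records
Step 2: Total records: 10
Step 3: Remaining = 10 - 7 = 3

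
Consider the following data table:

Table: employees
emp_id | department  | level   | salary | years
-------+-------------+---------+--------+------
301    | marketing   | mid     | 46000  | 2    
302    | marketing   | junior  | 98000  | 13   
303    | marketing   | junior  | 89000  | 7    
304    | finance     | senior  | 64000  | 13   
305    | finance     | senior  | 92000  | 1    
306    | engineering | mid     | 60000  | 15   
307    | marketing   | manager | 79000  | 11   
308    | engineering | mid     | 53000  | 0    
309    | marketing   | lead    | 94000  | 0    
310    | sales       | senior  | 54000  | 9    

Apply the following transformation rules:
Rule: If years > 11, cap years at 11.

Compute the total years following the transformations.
63

Step 1: 3 records have years > 11
Step 2: These records originally summed to 41
Step 3: After capping: 3 × 11 = 33
Step 4: Unaffected records sum: 30
Step 5: Final sum = 33 + 30 = 63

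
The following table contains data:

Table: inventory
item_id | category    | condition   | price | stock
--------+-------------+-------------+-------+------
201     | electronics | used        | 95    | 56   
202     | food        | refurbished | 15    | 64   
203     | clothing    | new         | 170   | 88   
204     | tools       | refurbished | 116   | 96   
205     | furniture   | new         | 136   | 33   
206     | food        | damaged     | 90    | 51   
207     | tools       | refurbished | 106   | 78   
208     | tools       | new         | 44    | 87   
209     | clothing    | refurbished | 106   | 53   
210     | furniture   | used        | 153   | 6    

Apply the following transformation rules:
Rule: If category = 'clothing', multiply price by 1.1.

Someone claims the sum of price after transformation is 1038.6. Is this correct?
No, the correct result is 1058.6.

Step 1: Calculate the correct sum after transformation
Step 2: Apply multiplier 1.1 to records where category = 'clothing'
Step 3: Correct result = 1058.6
Step 4: Claimed result = 1038.6
Step 5: 1058.6 ≠ 1038.6
Conclusion: The claimed result is incorrect. The correct answer is 1058.6.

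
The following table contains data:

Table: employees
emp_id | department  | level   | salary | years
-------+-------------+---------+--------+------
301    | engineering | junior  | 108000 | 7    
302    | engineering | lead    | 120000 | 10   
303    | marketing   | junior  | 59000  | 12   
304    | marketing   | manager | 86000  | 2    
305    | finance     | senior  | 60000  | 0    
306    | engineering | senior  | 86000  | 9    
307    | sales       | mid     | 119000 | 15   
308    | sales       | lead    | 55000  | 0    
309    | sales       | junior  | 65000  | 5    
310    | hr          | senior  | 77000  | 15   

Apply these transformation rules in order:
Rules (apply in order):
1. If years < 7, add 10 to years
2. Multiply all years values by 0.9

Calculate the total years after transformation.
103.5

Step 1: Apply Rule 1 - Add 10 to records with years < 7
  - 4 records affected: 7 + (4 × 10) = 47
  - Unaffected records: 68
  - Sum after Rule 1: 115
Step 2: Apply Rule 2 - Multiply all by 0.9
  - 115 × 0.9 = 103.5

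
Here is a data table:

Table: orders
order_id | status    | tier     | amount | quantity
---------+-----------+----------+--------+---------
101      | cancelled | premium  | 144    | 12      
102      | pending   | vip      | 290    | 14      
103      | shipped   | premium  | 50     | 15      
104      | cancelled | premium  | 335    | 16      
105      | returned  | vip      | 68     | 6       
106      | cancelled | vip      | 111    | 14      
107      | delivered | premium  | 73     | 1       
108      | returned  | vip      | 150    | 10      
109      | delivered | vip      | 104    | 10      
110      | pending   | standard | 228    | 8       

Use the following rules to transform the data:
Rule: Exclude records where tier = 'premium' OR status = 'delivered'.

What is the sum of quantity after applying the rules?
52

Step 1: Find records where tier = 'premium' OR status = 'delivered'
Step 2: 5 records match, summing to 54
Step 3: Original sum: 106
Step 4: Remaining sum = 106 - 54 = 52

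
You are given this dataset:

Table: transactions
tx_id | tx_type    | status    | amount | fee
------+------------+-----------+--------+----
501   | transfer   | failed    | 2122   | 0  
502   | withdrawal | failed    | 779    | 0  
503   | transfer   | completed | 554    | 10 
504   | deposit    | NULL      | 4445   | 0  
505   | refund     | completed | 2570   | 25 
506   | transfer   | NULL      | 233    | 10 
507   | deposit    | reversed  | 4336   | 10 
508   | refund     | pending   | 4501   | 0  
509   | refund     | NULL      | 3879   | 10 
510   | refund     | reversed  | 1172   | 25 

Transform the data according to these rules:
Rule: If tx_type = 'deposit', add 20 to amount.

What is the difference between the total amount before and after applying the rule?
40

Step 1: Original sum of amount = 24591
Step 2: 2 records have tx_type = 'deposit'
Step 3: Each affected record changes by 20
Step 4: Total change = 2 × 20 = 40
Step 5: New sum = 24591 + 40 = 24631
Step 6: Difference = |24631 - 24591| = 40
        (Sum increased by 40)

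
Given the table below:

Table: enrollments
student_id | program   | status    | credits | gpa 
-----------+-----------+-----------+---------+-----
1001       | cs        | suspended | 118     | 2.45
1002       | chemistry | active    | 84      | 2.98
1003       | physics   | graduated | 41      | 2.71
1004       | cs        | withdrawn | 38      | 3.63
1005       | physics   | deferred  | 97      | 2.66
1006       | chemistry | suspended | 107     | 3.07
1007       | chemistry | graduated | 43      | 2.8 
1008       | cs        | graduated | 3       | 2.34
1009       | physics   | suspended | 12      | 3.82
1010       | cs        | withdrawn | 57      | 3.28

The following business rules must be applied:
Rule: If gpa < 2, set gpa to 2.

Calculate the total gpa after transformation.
29.74

Step 1: 0 records have gpa < 2
Step 2: These records originally summed to 0
Step 3: After setting to minimum: 0 × 2 = 0
Step 4: Unaffected records sum: 29.74
Step 5: Final sum = 0 + 29.74 = 29.74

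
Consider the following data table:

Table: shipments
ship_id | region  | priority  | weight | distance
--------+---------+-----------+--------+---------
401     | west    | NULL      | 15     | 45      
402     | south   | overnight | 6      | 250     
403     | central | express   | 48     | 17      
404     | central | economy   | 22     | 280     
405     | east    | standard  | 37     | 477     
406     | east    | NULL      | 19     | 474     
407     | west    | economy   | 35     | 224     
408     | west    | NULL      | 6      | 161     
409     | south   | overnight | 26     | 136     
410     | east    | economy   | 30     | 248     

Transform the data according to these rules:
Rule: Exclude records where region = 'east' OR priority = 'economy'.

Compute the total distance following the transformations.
609

Step 1: Find records where region = 'east' OR priority = 'economy'
Step 2: 5 records match, summing to 1703
Step 3: Original sum: 2312
Step 4: Remaining sum = 2312 - 1703 = 609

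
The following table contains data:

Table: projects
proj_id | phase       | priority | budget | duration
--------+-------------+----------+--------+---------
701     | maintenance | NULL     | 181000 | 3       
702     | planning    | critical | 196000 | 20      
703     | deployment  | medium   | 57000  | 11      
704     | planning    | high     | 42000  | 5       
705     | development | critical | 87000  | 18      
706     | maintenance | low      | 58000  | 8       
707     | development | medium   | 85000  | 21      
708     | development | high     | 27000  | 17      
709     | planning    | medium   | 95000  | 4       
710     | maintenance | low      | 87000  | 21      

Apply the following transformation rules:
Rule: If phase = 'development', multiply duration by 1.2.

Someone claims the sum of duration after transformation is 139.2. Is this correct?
Yes, the result is correct.

Step 1: Calculate the correct sum after transformation
Step 2: Apply multiplier 1.2 to records where phase = 'development'
Step 3: Correct result = 139.2
Step 4: Claimed result = 139.2
Step 5: 139.2 = 139.2 ✓
Conclusion: The claimed result is correct.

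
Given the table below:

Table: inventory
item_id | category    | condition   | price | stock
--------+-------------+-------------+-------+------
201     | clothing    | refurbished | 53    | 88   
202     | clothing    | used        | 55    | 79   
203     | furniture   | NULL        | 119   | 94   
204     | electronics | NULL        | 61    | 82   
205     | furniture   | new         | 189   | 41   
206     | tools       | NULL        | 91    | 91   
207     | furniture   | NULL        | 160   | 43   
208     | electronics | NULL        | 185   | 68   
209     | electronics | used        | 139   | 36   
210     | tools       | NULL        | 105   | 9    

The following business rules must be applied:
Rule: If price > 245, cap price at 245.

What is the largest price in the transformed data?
189

Step 1: Original maximum price = 189
Step 2: Check cap of 245 against maximum
Step 3: No records exceed the cap (max 189 <= cap 245), so no capping applies
Step 4: Maximum after transformation = 189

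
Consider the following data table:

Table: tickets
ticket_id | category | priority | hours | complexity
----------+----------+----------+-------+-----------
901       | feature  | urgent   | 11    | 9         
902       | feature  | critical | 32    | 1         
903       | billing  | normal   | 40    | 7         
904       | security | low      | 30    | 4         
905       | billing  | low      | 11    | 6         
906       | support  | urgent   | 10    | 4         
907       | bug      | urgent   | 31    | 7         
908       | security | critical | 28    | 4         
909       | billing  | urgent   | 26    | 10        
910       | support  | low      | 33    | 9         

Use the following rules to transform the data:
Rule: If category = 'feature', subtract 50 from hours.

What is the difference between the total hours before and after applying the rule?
100

Step 1: Original sum of hours = 252
Step 2: 2 records have category = 'feature'
Step 3: Each affected record changes by -50
Step 4: Total change = 2 × -50 = -100
Step 5: New sum = 252 + -100 = 152
Step 6: Difference = |152 - 252| = 100
        (Sum decreased by 100)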